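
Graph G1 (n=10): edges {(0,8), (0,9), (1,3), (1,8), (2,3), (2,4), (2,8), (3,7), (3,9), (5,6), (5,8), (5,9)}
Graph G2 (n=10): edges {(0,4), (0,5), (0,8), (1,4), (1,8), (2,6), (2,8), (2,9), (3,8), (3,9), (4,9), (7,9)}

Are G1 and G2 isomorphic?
Yes, isomorphic

The graphs are isomorphic.
One valid mapping φ: V(G1) → V(G2): 0→1, 1→3, 2→2, 3→9, 4→6, 5→0, 6→5, 7→7, 8→8, 9→4

Verify φ preserves adjacency — for each edge of G1, its image is an edge of G2:
  (0,8) → (φ(0),φ(8)) = (1,8) ∈ E(G2) ✓
  (0,9) → (φ(0),φ(9)) = (1,4) ∈ E(G2) ✓
  (1,3) → (φ(1),φ(3)) = (3,9) ∈ E(G2) ✓
  (1,8) → (φ(1),φ(8)) = (3,8) ∈ E(G2) ✓
  (2,3) → (φ(2),φ(3)) = (2,9) ∈ E(G2) ✓
  (2,4) → (φ(2),φ(4)) = (2,6) ∈ E(G2) ✓
  (2,8) → (φ(2),φ(8)) = (2,8) ∈ E(G2) ✓
  (3,7) → (φ(3),φ(7)) = (7,9) ∈ E(G2) ✓
  (3,9) → (φ(3),φ(9)) = (4,9) ∈ E(G2) ✓
  (5,6) → (φ(5),φ(6)) = (0,5) ∈ E(G2) ✓
  (5,8) → (φ(5),φ(8)) = (0,8) ∈ E(G2) ✓
  (5,9) → (φ(5),φ(9)) = (0,4) ∈ E(G2) ✓
All 12 edges of G1 map to edges of G2, and |E(G1)| = |E(G2)| = 12, so φ is a bijection on edges as well as vertices. Hence G1 ≅ G2.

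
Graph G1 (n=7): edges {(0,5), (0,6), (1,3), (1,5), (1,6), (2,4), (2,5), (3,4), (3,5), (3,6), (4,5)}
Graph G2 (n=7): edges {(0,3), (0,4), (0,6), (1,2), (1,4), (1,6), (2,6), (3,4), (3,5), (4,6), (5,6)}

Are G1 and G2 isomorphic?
Yes, isomorphic

The graphs are isomorphic.
One valid mapping φ: V(G1) → V(G2): 0→5, 1→0, 2→2, 3→4, 4→1, 5→6, 6→3

Verify φ preserves adjacency — for each edge of G1, its image is an edge of G2:
  (0,5) → (φ(0),φ(5)) = (5,6) ∈ E(G2) ✓
  (0,6) → (φ(0),φ(6)) = (3,5) ∈ E(G2) ✓
  (1,3) → (φ(1),φ(3)) = (0,4) ∈ E(G2) ✓
  (1,5) → (φ(1),φ(5)) = (0,6) ∈ E(G2) ✓
  (1,6) → (φ(1),φ(6)) = (0,3) ∈ E(G2) ✓
  (2,4) → (φ(2),φ(4)) = (1,2) ∈ E(G2) ✓
  (2,5) → (φ(2),φ(5)) = (2,6) ∈ E(G2) ✓
  (3,4) → (φ(3),φ(4)) = (1,4) ∈ E(G2) ✓
  (3,5) → (φ(3),φ(5)) = (4,6) ∈ E(G2) ✓
  (3,6) → (φ(3),φ(6)) = (3,4) ∈ E(G2) ✓
  (4,5) → (φ(4),φ(5)) = (1,6) ∈ E(G2) ✓
All 11 edges of G1 map to edges of G2, and |E(G1)| = |E(G2)| = 11, so φ is a bijection on edges as well as vertices. Hence G1 ≅ G2.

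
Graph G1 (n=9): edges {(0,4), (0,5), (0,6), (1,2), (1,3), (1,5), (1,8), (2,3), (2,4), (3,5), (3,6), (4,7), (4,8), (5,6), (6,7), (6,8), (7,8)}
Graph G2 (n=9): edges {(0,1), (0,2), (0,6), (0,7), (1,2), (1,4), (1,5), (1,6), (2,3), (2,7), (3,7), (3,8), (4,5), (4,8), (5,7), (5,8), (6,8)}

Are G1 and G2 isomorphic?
Yes, isomorphic

The graphs are isomorphic.
One valid mapping φ: V(G1) → V(G2): 0→6, 1→7, 2→3, 3→2, 4→8, 5→0, 6→1, 7→4, 8→5

Verify φ preserves adjacency — for each edge of G1, its image is an edge of G2:
  (0,4) → (φ(0),φ(4)) = (6,8) ∈ E(G2) ✓
  (0,5) → (φ(0),φ(5)) = (0,6) ∈ E(G2) ✓
  (0,6) → (φ(0),φ(6)) = (1,6) ∈ E(G2) ✓
  (1,2) → (φ(1),φ(2)) = (3,7) ∈ E(G2) ✓
  (1,3) → (φ(1),φ(3)) = (2,7) ∈ E(G2) ✓
  (1,5) → (φ(1),φ(5)) = (0,7) ∈ E(G2) ✓
  (1,8) → (φ(1),φ(8)) = (5,7) ∈ E(G2) ✓
  (2,3) → (φ(2),φ(3)) = (2,3) ∈ E(G2) ✓
  (2,4) → (φ(2),φ(4)) = (3,8) ∈ E(G2) ✓
  (3,5) → (φ(3),φ(5)) = (0,2) ∈ E(G2) ✓
  (3,6) → (φ(3),φ(6)) = (1,2) ∈ E(G2) ✓
  (4,7) → (φ(4),φ(7)) = (4,8) ∈ E(G2) ✓
  (4,8) → (φ(4),φ(8)) = (5,8) ∈ E(G2) ✓
  (5,6) → (φ(5),φ(6)) = (0,1) ∈ E(G2) ✓
  (6,7) → (φ(6),φ(7)) = (1,4) ∈ E(G2) ✓
  (6,8) → (φ(6),φ(8)) = (1,5) ∈ E(G2) ✓
  (7,8) → (φ(7),φ(8)) = (4,5) ∈ E(G2) ✓
All 17 edges of G1 map to edges of G2, and |E(G1)| = |E(G2)| = 17, so φ is a bijection on edges as well as vertices. Hence G1 ≅ G2.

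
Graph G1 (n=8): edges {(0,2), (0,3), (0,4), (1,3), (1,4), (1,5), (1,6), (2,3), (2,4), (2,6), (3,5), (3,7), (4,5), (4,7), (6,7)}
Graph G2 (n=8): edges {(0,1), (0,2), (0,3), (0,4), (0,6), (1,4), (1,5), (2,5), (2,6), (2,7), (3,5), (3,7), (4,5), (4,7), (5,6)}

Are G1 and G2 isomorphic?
Yes, isomorphic

The graphs are isomorphic.
One valid mapping φ: V(G1) → V(G2): 0→6, 1→4, 2→2, 3→5, 4→0, 5→1, 6→7, 7→3

Verify φ preserves adjacency — for each edge of G1, its image is an edge of G2:
  (0,2) → (φ(0),φ(2)) = (2,6) ∈ E(G2) ✓
  (0,3) → (φ(0),φ(3)) = (5,6) ∈ E(G2) ✓
  (0,4) → (φ(0),φ(4)) = (0,6) ∈ E(G2) ✓
  (1,3) → (φ(1),φ(3)) = (4,5) ∈ E(G2) ✓
  (1,4) → (φ(1),φ(4)) = (0,4) ∈ E(G2) ✓
  (1,5) → (φ(1),φ(5)) = (1,4) ∈ E(G2) ✓
  (1,6) → (φ(1),φ(6)) = (4,7) ∈ E(G2) ✓
  (2,3) → (φ(2),φ(3)) = (2,5) ∈ E(G2) ✓
  (2,4) → (φ(2),φ(4)) = (0,2) ∈ E(G2) ✓
  (2,6) → (φ(2),φ(6)) = (2,7) ∈ E(G2) ✓
  (3,5) → (φ(3),φ(5)) = (1,5) ∈ E(G2) ✓
  (3,7) → (φ(3),φ(7)) = (3,5) ∈ E(G2) ✓
  (4,5) → (φ(4),φ(5)) = (0,1) ∈ E(G2) ✓
  (4,7) → (φ(4),φ(7)) = (0,3) ∈ E(G2) ✓
  (6,7) → (φ(6),φ(7)) = (3,7) ∈ E(G2) ✓
All 15 edges of G1 map to edges of G2, and |E(G1)| = |E(G2)| = 15, so φ is a bijection on edges as well as vertices. Hence G1 ≅ G2.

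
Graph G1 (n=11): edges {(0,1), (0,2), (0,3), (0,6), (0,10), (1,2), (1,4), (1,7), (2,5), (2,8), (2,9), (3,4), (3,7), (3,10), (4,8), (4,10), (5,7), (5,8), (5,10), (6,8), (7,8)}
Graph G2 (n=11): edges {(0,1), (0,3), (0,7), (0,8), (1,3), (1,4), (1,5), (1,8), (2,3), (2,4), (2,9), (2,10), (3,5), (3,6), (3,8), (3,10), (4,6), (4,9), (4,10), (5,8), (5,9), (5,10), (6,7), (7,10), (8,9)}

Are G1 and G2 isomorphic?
No, not isomorphic

The graphs are NOT isomorphic.

Degrees in G1: deg(0)=5, deg(1)=4, deg(2)=5, deg(3)=4, deg(4)=4, deg(5)=4, deg(6)=2, deg(7)=4, deg(8)=5, deg(9)=1, deg(10)=4.
Sorted degree sequence of G1: [5, 5, 5, 4, 4, 4, 4, 4, 4, 2, 1].
Degrees in G2: deg(0)=4, deg(1)=5, deg(2)=4, deg(3)=7, deg(4)=5, deg(5)=5, deg(6)=3, deg(7)=3, deg(8)=5, deg(9)=4, deg(10)=5.
Sorted degree sequence of G2: [7, 5, 5, 5, 5, 5, 4, 4, 4, 3, 3].
The (sorted) degree sequence is an isomorphism invariant, so since G1 and G2 have different degree sequences they cannot be isomorphic.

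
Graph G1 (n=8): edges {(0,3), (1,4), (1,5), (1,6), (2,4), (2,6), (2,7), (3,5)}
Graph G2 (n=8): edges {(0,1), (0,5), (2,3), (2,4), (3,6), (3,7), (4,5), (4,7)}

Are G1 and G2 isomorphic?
Yes, isomorphic

The graphs are isomorphic.
One valid mapping φ: V(G1) → V(G2): 0→1, 1→4, 2→3, 3→0, 4→7, 5→5, 6→2, 7→6

Verify φ preserves adjacency — for each edge of G1, its image is an edge of G2:
  (0,3) → (φ(0),φ(3)) = (0,1) ∈ E(G2) ✓
  (1,4) → (φ(1),φ(4)) = (4,7) ∈ E(G2) ✓
  (1,5) → (φ(1),φ(5)) = (4,5) ∈ E(G2) ✓
  (1,6) → (φ(1),φ(6)) = (2,4) ∈ E(G2) ✓
  (2,4) → (φ(2),φ(4)) = (3,7) ∈ E(G2) ✓
  (2,6) → (φ(2),φ(6)) = (2,3) ∈ E(G2) ✓
  (2,7) → (φ(2),φ(7)) = (3,6) ∈ E(G2) ✓
  (3,5) → (φ(3),φ(5)) = (0,5) ∈ E(G2) ✓
All 8 edges of G1 map to edges of G2, and |E(G1)| = |E(G2)| = 8, so φ is a bijection on edges as well as vertices. Hence G1 ≅ G2.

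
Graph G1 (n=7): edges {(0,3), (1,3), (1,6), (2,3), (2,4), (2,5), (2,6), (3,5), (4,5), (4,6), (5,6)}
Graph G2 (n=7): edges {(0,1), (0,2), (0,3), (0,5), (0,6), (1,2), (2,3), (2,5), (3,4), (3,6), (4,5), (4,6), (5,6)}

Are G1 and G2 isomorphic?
No, not isomorphic

The graphs are NOT isomorphic.

Counting triangles (3-cliques): G1 has 5, G2 has 7.
Triangle count is an isomorphism invariant, so differing triangle counts rule out isomorphism.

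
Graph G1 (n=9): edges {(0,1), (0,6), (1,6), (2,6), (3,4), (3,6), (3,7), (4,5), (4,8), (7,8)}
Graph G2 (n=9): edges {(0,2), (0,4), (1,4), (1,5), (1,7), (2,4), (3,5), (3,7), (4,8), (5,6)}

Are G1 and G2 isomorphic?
Yes, isomorphic

The graphs are isomorphic.
One valid mapping φ: V(G1) → V(G2): 0→0, 1→2, 2→8, 3→1, 4→5, 5→6, 6→4, 7→7, 8→3

Verify φ preserves adjacency — for each edge of G1, its image is an edge of G2:
  (0,1) → (φ(0),φ(1)) = (0,2) ∈ E(G2) ✓
  (0,6) → (φ(0),φ(6)) = (0,4) ∈ E(G2) ✓
  (1,6) → (φ(1),φ(6)) = (2,4) ∈ E(G2) ✓
  (2,6) → (φ(2),φ(6)) = (4,8) ∈ E(G2) ✓
  (3,4) → (φ(3),φ(4)) = (1,5) ∈ E(G2) ✓
  (3,6) → (φ(3),φ(6)) = (1,4) ∈ E(G2) ✓
  (3,7) → (φ(3),φ(7)) = (1,7) ∈ E(G2) ✓
  (4,5) → (φ(4),φ(5)) = (5,6) ∈ E(G2) ✓
  (4,8) → (φ(4),φ(8)) = (3,5) ∈ E(G2) ✓
  (7,8) → (φ(7),φ(8)) = (3,7) ∈ E(G2) ✓
All 10 edges of G1 map to edges of G2, and |E(G1)| = |E(G2)| = 10, so φ is a bijection on edges as well as vertices. Hence G1 ≅ G2.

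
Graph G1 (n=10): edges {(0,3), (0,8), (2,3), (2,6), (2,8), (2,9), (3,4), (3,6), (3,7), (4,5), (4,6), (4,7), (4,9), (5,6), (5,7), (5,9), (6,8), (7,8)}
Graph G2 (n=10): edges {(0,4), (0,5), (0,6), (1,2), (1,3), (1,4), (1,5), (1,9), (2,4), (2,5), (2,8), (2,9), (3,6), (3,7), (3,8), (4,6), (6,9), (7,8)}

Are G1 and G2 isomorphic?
No, not isomorphic

The graphs are NOT isomorphic.

Connected components of G1: 2 component(s) with vertex sets [[1], [0, 2, 3, 4, 5, 6, 7, 8, 9]], sizes [1, 9].
Connected components of G2: 1 component(s) with vertex sets [[0, 1, 2, 3, 4, 5, 6, 7, 8, 9]], sizes [10].
The number of connected components (and the multiset of component sizes) is an isomorphism invariant — an isomorphism maps each component of G1 bijectively onto a component of G2. Since G1 has 2 component(s) and G2 has 1, they cannot be isomorphic.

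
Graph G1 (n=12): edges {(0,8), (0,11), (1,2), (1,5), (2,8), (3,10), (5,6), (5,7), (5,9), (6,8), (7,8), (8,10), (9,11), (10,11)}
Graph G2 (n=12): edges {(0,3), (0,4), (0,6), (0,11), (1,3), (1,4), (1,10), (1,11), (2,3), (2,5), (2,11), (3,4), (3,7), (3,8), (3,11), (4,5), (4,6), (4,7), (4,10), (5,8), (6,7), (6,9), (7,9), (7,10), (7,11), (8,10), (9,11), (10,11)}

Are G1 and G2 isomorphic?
No, not isomorphic

The graphs are NOT isomorphic.

Counting triangles (3-cliques): G1 has 0, G2 has 15.
Triangle count is an isomorphism invariant, so differing triangle counts rule out isomorphism.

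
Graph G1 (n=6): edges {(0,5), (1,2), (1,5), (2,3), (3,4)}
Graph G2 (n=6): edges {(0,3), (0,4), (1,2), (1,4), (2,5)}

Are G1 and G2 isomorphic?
Yes, isomorphic

The graphs are isomorphic.
One valid mapping φ: V(G1) → V(G2): 0→3, 1→4, 2→1, 3→2, 4→5, 5→0

Verify φ preserves adjacency — for each edge of G1, its image is an edge of G2:
  (0,5) → (φ(0),φ(5)) = (0,3) ∈ E(G2) ✓
  (1,2) → (φ(1),φ(2)) = (1,4) ∈ E(G2) ✓
  (1,5) → (φ(1),φ(5)) = (0,4) ∈ E(G2) ✓
  (2,3) → (φ(2),φ(3)) = (1,2) ∈ E(G2) ✓
  (3,4) → (φ(3),φ(4)) = (2,5) ∈ E(G2) ✓
All 5 edges of G1 map to edges of G2, and |E(G1)| = |E(G2)| = 5, so φ is a bijection on edges as well as vertices. Hence G1 ≅ G2.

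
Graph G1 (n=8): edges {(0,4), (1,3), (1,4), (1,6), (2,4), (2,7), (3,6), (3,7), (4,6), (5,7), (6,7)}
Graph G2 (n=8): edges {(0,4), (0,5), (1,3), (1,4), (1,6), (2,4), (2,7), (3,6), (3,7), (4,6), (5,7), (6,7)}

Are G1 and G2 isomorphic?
No, not isomorphic

The graphs are NOT isomorphic.

Counting edges: G1 has 11 edge(s); G2 has 12 edge(s).
Edge count is an isomorphism invariant (a bijection on vertices induces a bijection on edges), so differing edge counts rule out isomorphism.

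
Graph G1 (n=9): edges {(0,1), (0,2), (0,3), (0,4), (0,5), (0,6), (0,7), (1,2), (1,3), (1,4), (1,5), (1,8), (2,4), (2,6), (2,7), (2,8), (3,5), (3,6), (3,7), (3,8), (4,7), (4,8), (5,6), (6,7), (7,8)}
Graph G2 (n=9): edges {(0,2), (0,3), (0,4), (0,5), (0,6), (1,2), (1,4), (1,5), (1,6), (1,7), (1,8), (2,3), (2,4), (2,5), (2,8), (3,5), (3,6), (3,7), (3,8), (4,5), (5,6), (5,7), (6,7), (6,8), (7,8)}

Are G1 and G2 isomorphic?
Yes, isomorphic

The graphs are isomorphic.
One valid mapping φ: V(G1) → V(G2): 0→5, 1→1, 2→6, 3→2, 4→7, 5→4, 6→0, 7→3, 8→8

Verify φ preserves adjacency — for each edge of G1, its image is an edge of G2:
  (0,1) → (φ(0),φ(1)) = (1,5) ∈ E(G2) ✓
  (0,2) → (φ(0),φ(2)) = (5,6) ∈ E(G2) ✓
  (0,3) → (φ(0),φ(3)) = (2,5) ∈ E(G2) ✓
  (0,4) → (φ(0),φ(4)) = (5,7) ∈ E(G2) ✓
  (0,5) → (φ(0),φ(5)) = (4,5) ∈ E(G2) ✓
  (0,6) → (φ(0),φ(6)) = (0,5) ∈ E(G2) ✓
  (0,7) → (φ(0),φ(7)) = (3,5) ∈ E(G2) ✓
  (1,2) → (φ(1),φ(2)) = (1,6) ∈ E(G2) ✓
  (1,3) → (φ(1),φ(3)) = (1,2) ∈ E(G2) ✓
  (1,4) → (φ(1),φ(4)) = (1,7) ∈ E(G2) ✓
  (1,5) → (φ(1),φ(5)) = (1,4) ∈ E(G2) ✓
  (1,8) → (φ(1),φ(8)) = (1,8) ∈ E(G2) ✓
  (2,4) → (φ(2),φ(4)) = (6,7) ∈ E(G2) ✓
  (2,6) → (φ(2),φ(6)) = (0,6) ∈ E(G2) ✓
  (2,7) → (φ(2),φ(7)) = (3,6) ∈ E(G2) ✓
  (2,8) → (φ(2),φ(8)) = (6,8) ∈ E(G2) ✓
  (3,5) → (φ(3),φ(5)) = (2,4) ∈ E(G2) ✓
  (3,6) → (φ(3),φ(6)) = (0,2) ∈ E(G2) ✓
  (3,7) → (φ(3),φ(7)) = (2,3) ∈ E(G2) ✓
  (3,8) → (φ(3),φ(8)) = (2,8) ∈ E(G2) ✓
  (4,7) → (φ(4),φ(7)) = (3,7) ∈ E(G2) ✓
  (4,8) → (φ(4),φ(8)) = (7,8) ∈ E(G2) ✓
  (5,6) → (φ(5),φ(6)) = (0,4) ∈ E(G2) ✓
  (6,7) → (φ(6),φ(7)) = (0,3) ∈ E(G2) ✓
  (7,8) → (φ(7),φ(8)) = (3,8) ∈ E(G2) ✓
All 25 edges of G1 map to edges of G2, and |E(G1)| = |E(G2)| = 25, so φ is a bijection on edges as well as vertices. Hence G1 ≅ G2.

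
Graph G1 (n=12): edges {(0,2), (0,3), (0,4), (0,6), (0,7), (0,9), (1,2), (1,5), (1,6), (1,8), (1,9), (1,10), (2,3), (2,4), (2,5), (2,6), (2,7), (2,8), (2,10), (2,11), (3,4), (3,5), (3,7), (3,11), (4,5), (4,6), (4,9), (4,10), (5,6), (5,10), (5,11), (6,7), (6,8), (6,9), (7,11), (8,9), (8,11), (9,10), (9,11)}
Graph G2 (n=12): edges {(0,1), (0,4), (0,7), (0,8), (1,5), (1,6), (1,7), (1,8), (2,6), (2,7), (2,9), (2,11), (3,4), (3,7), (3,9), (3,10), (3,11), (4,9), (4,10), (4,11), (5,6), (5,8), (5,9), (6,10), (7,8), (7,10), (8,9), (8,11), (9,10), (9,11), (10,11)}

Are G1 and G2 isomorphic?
No, not isomorphic

The graphs are NOT isomorphic.

Degrees in G1: deg(0)=6, deg(1)=6, deg(2)=10, deg(3)=6, deg(4)=7, deg(5)=7, deg(6)=8, deg(7)=5, deg(8)=5, deg(9)=7, deg(10)=5, deg(11)=6.
Sorted degree sequence of G1: [10, 8, 7, 7, 7, 6, 6, 6, 6, 5, 5, 5].
Degrees in G2: deg(0)=4, deg(1)=5, deg(2)=4, deg(3)=5, deg(4)=5, deg(5)=4, deg(6)=4, deg(7)=6, deg(8)=6, deg(9)=7, deg(10)=6, deg(11)=6.
Sorted degree sequence of G2: [7, 6, 6, 6, 6, 5, 5, 5, 4, 4, 4, 4].
The (sorted) degree sequence is an isomorphism invariant, so since G1 and G2 have different degree sequences they cannot be isomorphic.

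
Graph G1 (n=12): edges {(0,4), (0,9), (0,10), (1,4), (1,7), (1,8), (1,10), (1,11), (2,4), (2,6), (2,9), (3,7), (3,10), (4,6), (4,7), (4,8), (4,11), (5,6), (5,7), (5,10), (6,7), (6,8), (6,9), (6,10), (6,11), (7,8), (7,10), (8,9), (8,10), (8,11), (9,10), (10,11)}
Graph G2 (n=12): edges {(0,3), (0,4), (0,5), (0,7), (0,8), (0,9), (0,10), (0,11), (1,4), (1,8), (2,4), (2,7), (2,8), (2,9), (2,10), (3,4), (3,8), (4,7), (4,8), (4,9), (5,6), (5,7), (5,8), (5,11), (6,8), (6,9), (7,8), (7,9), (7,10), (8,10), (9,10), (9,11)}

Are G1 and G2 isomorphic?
Yes, isomorphic

The graphs are isomorphic.
One valid mapping φ: V(G1) → V(G2): 0→6, 1→2, 2→11, 3→1, 4→9, 5→3, 6→0, 7→4, 8→7, 9→5, 10→8, 11→10

Verify φ preserves adjacency — for each edge of G1, its image is an edge of G2:
  (0,4) → (φ(0),φ(4)) = (6,9) ∈ E(G2) ✓
  (0,9) → (φ(0),φ(9)) = (5,6) ∈ E(G2) ✓
  (0,10) → (φ(0),φ(10)) = (6,8) ∈ E(G2) ✓
  (1,4) → (φ(1),φ(4)) = (2,9) ∈ E(G2) ✓
  (1,7) → (φ(1),φ(7)) = (2,4) ∈ E(G2) ✓
  (1,8) → (φ(1),φ(8)) = (2,7) ∈ E(G2) ✓
  (1,10) → (φ(1),φ(10)) = (2,8) ∈ E(G2) ✓
  (1,11) → (φ(1),φ(11)) = (2,10) ∈ E(G2) ✓
  (2,4) → (φ(2),φ(4)) = (9,11) ∈ E(G2) ✓
  (2,6) → (φ(2),φ(6)) = (0,11) ∈ E(G2) ✓
  (2,9) → (φ(2),φ(9)) = (5,11) ∈ E(G2) ✓
  (3,7) → (φ(3),φ(7)) = (1,4) ∈ E(G2) ✓
  (3,10) → (φ(3),φ(10)) = (1,8) ∈ E(G2) ✓
  (4,6) → (φ(4),φ(6)) = (0,9) ∈ E(G2) ✓
  (4,7) → (φ(4),φ(7)) = (4,9) ∈ E(G2) ✓
  (4,8) → (φ(4),φ(8)) = (7,9) ∈ E(G2) ✓
  (4,11) → (φ(4),φ(11)) = (9,10) ∈ E(G2) ✓
  (5,6) → (φ(5),φ(6)) = (0,3) ∈ E(G2) ✓
  (5,7) → (φ(5),φ(7)) = (3,4) ∈ E(G2) ✓
  (5,10) → (φ(5),φ(10)) = (3,8) ∈ E(G2) ✓
  (6,7) → (φ(6),φ(7)) = (0,4) ∈ E(G2) ✓
  (6,8) → (φ(6),φ(8)) = (0,7) ∈ E(G2) ✓
  (6,9) → (φ(6),φ(9)) = (0,5) ∈ E(G2) ✓
  (6,10) → (φ(6),φ(10)) = (0,8) ∈ E(G2) ✓
  (6,11) → (φ(6),φ(11)) = (0,10) ∈ E(G2) ✓
  (7,8) → (φ(7),φ(8)) = (4,7) ∈ E(G2) ✓
  (7,10) → (φ(7),φ(10)) = (4,8) ∈ E(G2) ✓
  (8,9) → (φ(8),φ(9)) = (5,7) ∈ E(G2) ✓
  (8,10) → (φ(8),φ(10)) = (7,8) ∈ E(G2) ✓
  (8,11) → (φ(8),φ(11)) = (7,10) ∈ E(G2) ✓
  (9,10) → (φ(9),φ(10)) = (5,8) ∈ E(G2) ✓
  (10,11) → (φ(10),φ(11)) = (8,10) ∈ E(G2) ✓
All 32 edges of G1 map to edges of G2, and |E(G1)| = |E(G2)| = 32, so φ is a bijection on edges as well as vertices. Hence G1 ≅ G2.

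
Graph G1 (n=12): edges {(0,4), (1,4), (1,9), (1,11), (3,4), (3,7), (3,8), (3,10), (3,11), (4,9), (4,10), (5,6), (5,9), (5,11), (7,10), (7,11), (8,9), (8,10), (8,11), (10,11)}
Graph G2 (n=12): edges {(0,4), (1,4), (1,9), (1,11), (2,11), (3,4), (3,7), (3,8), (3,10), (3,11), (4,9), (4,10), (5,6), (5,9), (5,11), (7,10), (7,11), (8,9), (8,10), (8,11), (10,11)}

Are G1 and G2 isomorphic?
No, not isomorphic

The graphs are NOT isomorphic.

Counting edges: G1 has 20 edge(s); G2 has 21 edge(s).
Edge count is an isomorphism invariant (a bijection on vertices induces a bijection on edges), so differing edge counts rule out isomorphism.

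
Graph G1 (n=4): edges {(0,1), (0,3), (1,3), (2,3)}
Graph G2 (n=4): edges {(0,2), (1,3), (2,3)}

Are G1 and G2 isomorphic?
No, not isomorphic

The graphs are NOT isomorphic.

Counting triangles (3-cliques): G1 has 1, G2 has 0.
Triangle count is an isomorphism invariant, so differing triangle counts rule out isomorphism.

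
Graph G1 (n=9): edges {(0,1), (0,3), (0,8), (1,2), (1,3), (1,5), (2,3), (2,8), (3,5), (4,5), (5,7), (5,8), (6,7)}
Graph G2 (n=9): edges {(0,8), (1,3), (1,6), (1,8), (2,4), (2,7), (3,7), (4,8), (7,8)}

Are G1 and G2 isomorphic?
No, not isomorphic

The graphs are NOT isomorphic.

Counting triangles (3-cliques): G1 has 3, G2 has 0.
Triangle count is an isomorphism invariant, so differing triangle counts rule out isomorphism.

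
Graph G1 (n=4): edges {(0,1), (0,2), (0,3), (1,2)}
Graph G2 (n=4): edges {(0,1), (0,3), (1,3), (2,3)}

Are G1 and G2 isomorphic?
Yes, isomorphic

The graphs are isomorphic.
One valid mapping φ: V(G1) → V(G2): 0→3, 1→1, 2→0, 3→2

Verify φ preserves adjacency — for each edge of G1, its image is an edge of G2:
  (0,1) → (φ(0),φ(1)) = (1,3) ∈ E(G2) ✓
  (0,2) → (φ(0),φ(2)) = (0,3) ∈ E(G2) ✓
  (0,3) → (φ(0),φ(3)) = (2,3) ∈ E(G2) ✓
  (1,2) → (φ(1),φ(2)) = (0,1) ∈ E(G2) ✓
All 4 edges of G1 map to edges of G2, and |E(G1)| = |E(G2)| = 4, so φ is a bijection on edges as well as vertices. Hence G1 ≅ G2.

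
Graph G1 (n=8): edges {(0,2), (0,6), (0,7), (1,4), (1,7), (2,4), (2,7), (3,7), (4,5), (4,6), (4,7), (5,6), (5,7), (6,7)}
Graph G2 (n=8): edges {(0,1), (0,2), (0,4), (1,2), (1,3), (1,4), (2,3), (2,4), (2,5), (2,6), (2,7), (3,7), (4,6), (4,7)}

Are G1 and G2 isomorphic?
Yes, isomorphic

The graphs are isomorphic.
One valid mapping φ: V(G1) → V(G2): 0→3, 1→6, 2→7, 3→5, 4→4, 5→0, 6→1, 7→2

Verify φ preserves adjacency — for each edge of G1, its image is an edge of G2:
  (0,2) → (φ(0),φ(2)) = (3,7) ∈ E(G2) ✓
  (0,6) → (φ(0),φ(6)) = (1,3) ∈ E(G2) ✓
  (0,7) → (φ(0),φ(7)) = (2,3) ∈ E(G2) ✓
  (1,4) → (φ(1),φ(4)) = (4,6) ∈ E(G2) ✓
  (1,7) → (φ(1),φ(7)) = (2,6) ∈ E(G2) ✓
  (2,4) → (φ(2),φ(4)) = (4,7) ∈ E(G2) ✓
  (2,7) → (φ(2),φ(7)) = (2,7) ∈ E(G2) ✓
  (3,7) → (φ(3),φ(7)) = (2,5) ∈ E(G2) ✓
  (4,5) → (φ(4),φ(5)) = (0,4) ∈ E(G2) ✓
  (4,6) → (φ(4),φ(6)) = (1,4) ∈ E(G2) ✓
  (4,7) → (φ(4),φ(7)) = (2,4) ∈ E(G2) ✓
  (5,6) → (φ(5),φ(6)) = (0,1) ∈ E(G2) ✓
  (5,7) → (φ(5),φ(7)) = (0,2) ∈ E(G2) ✓
  (6,7) → (φ(6),φ(7)) = (1,2) ∈ E(G2) ✓
All 14 edges of G1 map to edges of G2, and |E(G1)| = |E(G2)| = 14, so φ is a bijection on edges as well as vertices. Hence G1 ≅ G2.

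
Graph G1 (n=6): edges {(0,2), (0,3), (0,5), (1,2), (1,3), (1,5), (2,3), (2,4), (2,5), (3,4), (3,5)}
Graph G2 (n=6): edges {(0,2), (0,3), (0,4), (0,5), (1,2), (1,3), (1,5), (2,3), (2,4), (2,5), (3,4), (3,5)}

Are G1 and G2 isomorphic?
No, not isomorphic

The graphs are NOT isomorphic.

Counting edges: G1 has 11 edge(s); G2 has 12 edge(s).
Edge count is an isomorphism invariant (a bijection on vertices induces a bijection on edges), so differing edge counts rule out isomorphism.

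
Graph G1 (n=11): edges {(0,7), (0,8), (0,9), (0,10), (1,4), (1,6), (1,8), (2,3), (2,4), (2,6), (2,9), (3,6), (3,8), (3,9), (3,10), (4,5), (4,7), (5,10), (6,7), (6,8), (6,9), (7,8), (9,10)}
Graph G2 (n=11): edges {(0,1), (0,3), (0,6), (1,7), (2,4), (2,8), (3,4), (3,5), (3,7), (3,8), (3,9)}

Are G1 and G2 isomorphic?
No, not isomorphic

The graphs are NOT isomorphic.

Connected components of G1: 1 component(s) with vertex sets [[0, 1, 2, 3, 4, 5, 6, 7, 8, 9, 10]], sizes [11].
Connected components of G2: 2 component(s) with vertex sets [[10], [0, 1, 2, 3, 4, 5, 6, 7, 8, 9]], sizes [1, 10].
The number of connected components (and the multiset of component sizes) is an isomorphism invariant — an isomorphism maps each component of G1 bijectively onto a component of G2. Since G1 has 1 component(s) and G2 has 2, they cannot be isomorphic.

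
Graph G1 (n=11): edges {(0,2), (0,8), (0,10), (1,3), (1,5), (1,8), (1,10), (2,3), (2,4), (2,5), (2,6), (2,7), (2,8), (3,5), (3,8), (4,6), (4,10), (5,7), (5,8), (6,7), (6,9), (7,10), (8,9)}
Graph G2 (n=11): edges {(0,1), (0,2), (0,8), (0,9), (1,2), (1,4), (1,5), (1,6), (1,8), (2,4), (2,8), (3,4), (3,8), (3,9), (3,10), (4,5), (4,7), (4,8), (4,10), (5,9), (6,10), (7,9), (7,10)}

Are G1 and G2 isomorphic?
Yes, isomorphic

The graphs are isomorphic.
One valid mapping φ: V(G1) → V(G2): 0→5, 1→0, 2→4, 3→2, 4→7, 5→8, 6→10, 7→3, 8→1, 9→6, 10→9

Verify φ preserves adjacency — for each edge of G1, its image is an edge of G2:
  (0,2) → (φ(0),φ(2)) = (4,5) ∈ E(G2) ✓
  (0,8) → (φ(0),φ(8)) = (1,5) ∈ E(G2) ✓
  (0,10) → (φ(0),φ(10)) = (5,9) ∈ E(G2) ✓
  (1,3) → (φ(1),φ(3)) = (0,2) ∈ E(G2) ✓
  (1,5) → (φ(1),φ(5)) = (0,8) ∈ E(G2) ✓
  (1,8) → (φ(1),φ(8)) = (0,1) ∈ E(G2) ✓
  (1,10) → (φ(1),φ(10)) = (0,9) ∈ E(G2) ✓
  (2,3) → (φ(2),φ(3)) = (2,4) ∈ E(G2) ✓
  (2,4) → (φ(2),φ(4)) = (4,7) ∈ E(G2) ✓
  (2,5) → (φ(2),φ(5)) = (4,8) ∈ E(G2) ✓
  (2,6) → (φ(2),φ(6)) = (4,10) ∈ E(G2) ✓
  (2,7) → (φ(2),φ(7)) = (3,4) ∈ E(G2) ✓
  (2,8) → (φ(2),φ(8)) = (1,4) ∈ E(G2) ✓
  (3,5) → (φ(3),φ(5)) = (2,8) ∈ E(G2) ✓
  (3,8) → (φ(3),φ(8)) = (1,2) ∈ E(G2) ✓
  (4,6) → (φ(4),φ(6)) = (7,10) ∈ E(G2) ✓
  (4,10) → (φ(4),φ(10)) = (7,9) ∈ E(G2) ✓
  (5,7) → (φ(5),φ(7)) = (3,8) ∈ E(G2) ✓
  (5,8) → (φ(5),φ(8)) = (1,8) ∈ E(G2) ✓
  (6,7) → (φ(6),φ(7)) = (3,10) ∈ E(G2) ✓
  (6,9) → (φ(6),φ(9)) = (6,10) ∈ E(G2) ✓
  (7,10) → (φ(7),φ(10)) = (3,9) ∈ E(G2) ✓
  (8,9) → (φ(8),φ(9)) = (1,6) ∈ E(G2) ✓
All 23 edges of G1 map to edges of G2, and |E(G1)| = |E(G2)| = 23, so φ is a bijection on edges as well as vertices. Hence G1 ≅ G2.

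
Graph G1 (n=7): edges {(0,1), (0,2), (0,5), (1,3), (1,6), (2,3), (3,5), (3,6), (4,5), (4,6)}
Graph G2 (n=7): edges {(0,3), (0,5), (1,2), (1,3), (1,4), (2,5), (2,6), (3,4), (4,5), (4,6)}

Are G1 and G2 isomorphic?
Yes, isomorphic

The graphs are isomorphic.
One valid mapping φ: V(G1) → V(G2): 0→2, 1→1, 2→6, 3→4, 4→0, 5→5, 6→3

Verify φ preserves adjacency — for each edge of G1, its image is an edge of G2:
  (0,1) → (φ(0),φ(1)) = (1,2) ∈ E(G2) ✓
  (0,2) → (φ(0),φ(2)) = (2,6) ∈ E(G2) ✓
  (0,5) → (φ(0),φ(5)) = (2,5) ∈ E(G2) ✓
  (1,3) → (φ(1),φ(3)) = (1,4) ∈ E(G2) ✓
  (1,6) → (φ(1),φ(6)) = (1,3) ∈ E(G2) ✓
  (2,3) → (φ(2),φ(3)) = (4,6) ∈ E(G2) ✓
  (3,5) → (φ(3),φ(5)) = (4,5) ∈ E(G2) ✓
  (3,6) → (φ(3),φ(6)) = (3,4) ∈ E(G2) ✓
  (4,5) → (φ(4),φ(5)) = (0,5) ∈ E(G2) ✓
  (4,6) → (φ(4),φ(6)) = (0,3) ∈ E(G2) ✓
All 10 edges of G1 map to edges of G2, and |E(G1)| = |E(G2)| = 10, so φ is a bijection on edges as well as vertices. Hence G1 ≅ G2.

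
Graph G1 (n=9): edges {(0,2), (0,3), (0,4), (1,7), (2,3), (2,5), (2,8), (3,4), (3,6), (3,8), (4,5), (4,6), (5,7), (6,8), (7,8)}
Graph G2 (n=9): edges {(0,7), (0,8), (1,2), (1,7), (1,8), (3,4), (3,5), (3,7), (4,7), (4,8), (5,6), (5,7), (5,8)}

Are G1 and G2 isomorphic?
No, not isomorphic

The graphs are NOT isomorphic.

Counting triangles (3-cliques): G1 has 5, G2 has 2.
Triangle count is an isomorphism invariant, so differing triangle counts rule out isomorphism.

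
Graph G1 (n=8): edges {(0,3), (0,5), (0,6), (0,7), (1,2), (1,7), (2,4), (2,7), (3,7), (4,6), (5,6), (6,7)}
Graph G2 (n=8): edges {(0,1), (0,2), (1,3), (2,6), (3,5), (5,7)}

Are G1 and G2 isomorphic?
No, not isomorphic

The graphs are NOT isomorphic.

Counting triangles (3-cliques): G1 has 4, G2 has 0.
Triangle count is an isomorphism invariant, so differing triangle counts rule out isomorphism.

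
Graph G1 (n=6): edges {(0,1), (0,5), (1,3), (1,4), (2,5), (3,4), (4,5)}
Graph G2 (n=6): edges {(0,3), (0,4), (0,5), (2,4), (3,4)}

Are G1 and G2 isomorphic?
No, not isomorphic

The graphs are NOT isomorphic.

Degrees in G1: deg(0)=2, deg(1)=3, deg(2)=1, deg(3)=2, deg(4)=3, deg(5)=3.
Sorted degree sequence of G1: [3, 3, 3, 2, 2, 1].
Degrees in G2: deg(0)=3, deg(1)=0, deg(2)=1, deg(3)=2, deg(4)=3, deg(5)=1.
Sorted degree sequence of G2: [3, 3, 2, 1, 1, 0].
The (sorted) degree sequence is an isomorphism invariant, so since G1 and G2 have different degree sequences they cannot be isomorphic.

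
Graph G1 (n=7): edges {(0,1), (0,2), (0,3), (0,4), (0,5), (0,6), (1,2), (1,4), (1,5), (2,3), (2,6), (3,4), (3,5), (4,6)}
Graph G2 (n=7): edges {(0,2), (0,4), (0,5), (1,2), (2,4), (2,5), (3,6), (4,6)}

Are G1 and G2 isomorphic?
No, not isomorphic

The graphs are NOT isomorphic.

Degrees in G1: deg(0)=6, deg(1)=4, deg(2)=4, deg(3)=4, deg(4)=4, deg(5)=3, deg(6)=3.
Sorted degree sequence of G1: [6, 4, 4, 4, 4, 3, 3].
Degrees in G2: deg(0)=3, deg(1)=1, deg(2)=4, deg(3)=1, deg(4)=3, deg(5)=2, deg(6)=2.
Sorted degree sequence of G2: [4, 3, 3, 2, 2, 1, 1].
The (sorted) degree sequence is an isomorphism invariant, so since G1 and G2 have different degree sequences they cannot be isomorphic.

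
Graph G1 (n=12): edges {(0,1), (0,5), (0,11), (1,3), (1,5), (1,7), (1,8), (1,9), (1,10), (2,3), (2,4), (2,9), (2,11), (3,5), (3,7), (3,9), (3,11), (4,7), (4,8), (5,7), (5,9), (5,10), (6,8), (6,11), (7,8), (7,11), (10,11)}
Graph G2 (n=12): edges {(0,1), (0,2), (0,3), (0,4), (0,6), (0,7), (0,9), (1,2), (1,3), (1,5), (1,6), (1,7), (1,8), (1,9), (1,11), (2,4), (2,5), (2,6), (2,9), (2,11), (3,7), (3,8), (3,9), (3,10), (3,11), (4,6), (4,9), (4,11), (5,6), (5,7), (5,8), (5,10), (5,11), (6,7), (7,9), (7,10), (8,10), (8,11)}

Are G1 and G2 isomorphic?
No, not isomorphic

The graphs are NOT isomorphic.

Degrees in G1: deg(0)=3, deg(1)=7, deg(2)=4, deg(3)=6, deg(4)=3, deg(5)=6, deg(6)=2, deg(7)=6, deg(8)=4, deg(9)=4, deg(10)=3, deg(11)=6.
Sorted degree sequence of G1: [7, 6, 6, 6, 6, 4, 4, 4, 3, 3, 3, 2].
Degrees in G2: deg(0)=7, deg(1)=9, deg(2)=7, deg(3)=7, deg(4)=5, deg(5)=7, deg(6)=6, deg(7)=7, deg(8)=5, deg(9)=6, deg(10)=4, deg(11)=6.
Sorted degree sequence of G2: [9, 7, 7, 7, 7, 7, 6, 6, 6, 5, 5, 4].
The (sorted) degree sequence is an isomorphism invariant, so since G1 and G2 have different degree sequences they cannot be isomorphic.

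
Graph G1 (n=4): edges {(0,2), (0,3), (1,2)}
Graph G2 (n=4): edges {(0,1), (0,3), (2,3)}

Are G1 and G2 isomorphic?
Yes, isomorphic

The graphs are isomorphic.
One valid mapping φ: V(G1) → V(G2): 0→0, 1→2, 2→3, 3→1

Verify φ preserves adjacency — for each edge of G1, its image is an edge of G2:
  (0,2) → (φ(0),φ(2)) = (0,3) ∈ E(G2) ✓
  (0,3) → (φ(0),φ(3)) = (0,1) ∈ E(G2) ✓
  (1,2) → (φ(1),φ(2)) = (2,3) ∈ E(G2) ✓
All 3 edges of G1 map to edges of G2, and |E(G1)| = |E(G2)| = 3, so φ is a bijection on edges as well as vertices. Hence G1 ≅ G2.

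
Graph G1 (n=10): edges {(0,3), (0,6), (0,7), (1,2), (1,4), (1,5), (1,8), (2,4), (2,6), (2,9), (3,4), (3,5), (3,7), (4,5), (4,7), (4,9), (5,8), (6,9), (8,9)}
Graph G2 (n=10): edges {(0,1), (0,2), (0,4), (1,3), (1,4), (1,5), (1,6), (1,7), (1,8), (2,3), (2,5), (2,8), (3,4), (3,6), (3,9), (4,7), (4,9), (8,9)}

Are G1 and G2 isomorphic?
No, not isomorphic

The graphs are NOT isomorphic.

Degrees in G1: deg(0)=3, deg(1)=4, deg(2)=4, deg(3)=4, deg(4)=6, deg(5)=4, deg(6)=3, deg(7)=3, deg(8)=3, deg(9)=4.
Sorted degree sequence of G1: [6, 4, 4, 4, 4, 4, 3, 3, 3, 3].
Degrees in G2: deg(0)=3, deg(1)=7, deg(2)=4, deg(3)=5, deg(4)=5, deg(5)=2, deg(6)=2, deg(7)=2, deg(8)=3, deg(9)=3.
Sorted degree sequence of G2: [7, 5, 5, 4, 3, 3, 3, 2, 2, 2].
The (sorted) degree sequence is an isomorphism invariant, so since G1 and G2 have different degree sequences they cannot be isomorphic.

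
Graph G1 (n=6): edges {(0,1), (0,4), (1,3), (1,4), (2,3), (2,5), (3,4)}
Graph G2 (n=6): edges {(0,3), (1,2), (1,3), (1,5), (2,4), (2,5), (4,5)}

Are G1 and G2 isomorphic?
Yes, isomorphic

The graphs are isomorphic.
One valid mapping φ: V(G1) → V(G2): 0→4, 1→5, 2→3, 3→1, 4→2, 5→0

Verify φ preserves adjacency — for each edge of G1, its image is an edge of G2:
  (0,1) → (φ(0),φ(1)) = (4,5) ∈ E(G2) ✓
  (0,4) → (φ(0),φ(4)) = (2,4) ∈ E(G2) ✓
  (1,3) → (φ(1),φ(3)) = (1,5) ∈ E(G2) ✓
  (1,4) → (φ(1),φ(4)) = (2,5) ∈ E(G2) ✓
  (2,3) → (φ(2),φ(3)) = (1,3) ∈ E(G2) ✓
  (2,5) → (φ(2),φ(5)) = (0,3) ∈ E(G2) ✓
  (3,4) → (φ(3),φ(4)) = (1,2) ∈ E(G2) ✓
All 7 edges of G1 map to edges of G2, and |E(G1)| = |E(G2)| = 7, so φ is a bijection on edges as well as vertices. Hence G1 ≅ G2.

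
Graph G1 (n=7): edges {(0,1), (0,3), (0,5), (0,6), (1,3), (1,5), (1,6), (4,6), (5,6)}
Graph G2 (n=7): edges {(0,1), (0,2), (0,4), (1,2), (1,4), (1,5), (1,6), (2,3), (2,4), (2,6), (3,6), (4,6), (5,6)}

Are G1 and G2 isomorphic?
No, not isomorphic

The graphs are NOT isomorphic.

Connected components of G1: 2 component(s) with vertex sets [[2], [0, 1, 3, 4, 5, 6]], sizes [1, 6].
Connected components of G2: 1 component(s) with vertex sets [[0, 1, 2, 3, 4, 5, 6]], sizes [7].
The number of connected components (and the multiset of component sizes) is an isomorphism invariant — an isomorphism maps each component of G1 bijectively onto a component of G2. Since G1 has 2 component(s) and G2 has 1, they cannot be isomorphic.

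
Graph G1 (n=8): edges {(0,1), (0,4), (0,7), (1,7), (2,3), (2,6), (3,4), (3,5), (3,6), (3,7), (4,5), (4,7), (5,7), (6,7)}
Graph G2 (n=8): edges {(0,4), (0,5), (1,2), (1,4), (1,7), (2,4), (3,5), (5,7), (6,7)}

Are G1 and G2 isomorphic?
No, not isomorphic

The graphs are NOT isomorphic.

Counting triangles (3-cliques): G1 has 8, G2 has 1.
Triangle count is an isomorphism invariant, so differing triangle counts rule out isomorphism.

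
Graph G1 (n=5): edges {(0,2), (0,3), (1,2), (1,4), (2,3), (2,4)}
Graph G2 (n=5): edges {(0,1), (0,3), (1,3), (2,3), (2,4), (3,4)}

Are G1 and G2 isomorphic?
Yes, isomorphic

The graphs are isomorphic.
One valid mapping φ: V(G1) → V(G2): 0→4, 1→0, 2→3, 3→2, 4→1

Verify φ preserves adjacency — for each edge of G1, its image is an edge of G2:
  (0,2) → (φ(0),φ(2)) = (3,4) ∈ E(G2) ✓
  (0,3) → (φ(0),φ(3)) = (2,4) ∈ E(G2) ✓
  (1,2) → (φ(1),φ(2)) = (0,3) ∈ E(G2) ✓
  (1,4) → (φ(1),φ(4)) = (0,1) ∈ E(G2) ✓
  (2,3) → (φ(2),φ(3)) = (2,3) ∈ E(G2) ✓
  (2,4) → (φ(2),φ(4)) = (1,3) ∈ E(G2) ✓
All 6 edges of G1 map to edges of G2, and |E(G1)| = |E(G2)| = 6, so φ is a bijection on edges as well as vertices. Hence G1 ≅ G2.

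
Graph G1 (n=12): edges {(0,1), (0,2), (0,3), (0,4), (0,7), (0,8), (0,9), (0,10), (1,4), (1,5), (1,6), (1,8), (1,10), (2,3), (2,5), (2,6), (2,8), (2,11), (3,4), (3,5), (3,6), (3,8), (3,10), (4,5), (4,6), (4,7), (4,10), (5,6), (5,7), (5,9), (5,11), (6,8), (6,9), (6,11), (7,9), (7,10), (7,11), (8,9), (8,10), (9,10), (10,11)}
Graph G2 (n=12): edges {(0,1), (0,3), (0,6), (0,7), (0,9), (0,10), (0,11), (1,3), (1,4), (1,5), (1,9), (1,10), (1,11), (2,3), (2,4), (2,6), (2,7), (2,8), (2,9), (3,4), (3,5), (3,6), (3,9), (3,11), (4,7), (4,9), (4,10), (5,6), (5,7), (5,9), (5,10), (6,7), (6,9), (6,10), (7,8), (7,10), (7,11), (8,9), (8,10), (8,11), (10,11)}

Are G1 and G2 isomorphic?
Yes, isomorphic

The graphs are isomorphic.
One valid mapping φ: V(G1) → V(G2): 0→3, 1→5, 2→11, 3→0, 4→6, 5→7, 6→10, 7→2, 8→1, 9→4, 10→9, 11→8

Verify φ preserves adjacency — for each edge of G1, its image is an edge of G2:
  (0,1) → (φ(0),φ(1)) = (3,5) ∈ E(G2) ✓
  (0,2) → (φ(0),φ(2)) = (3,11) ∈ E(G2) ✓
  (0,3) → (φ(0),φ(3)) = (0,3) ∈ E(G2) ✓
  (0,4) → (φ(0),φ(4)) = (3,6) ∈ E(G2) ✓
  (0,7) → (φ(0),φ(7)) = (2,3) ∈ E(G2) ✓
  (0,8) → (φ(0),φ(8)) = (1,3) ∈ E(G2) ✓
  (0,9) → (φ(0),φ(9)) = (3,4) ∈ E(G2) ✓
  (0,10) → (φ(0),φ(10)) = (3,9) ∈ E(G2) ✓
  (1,4) → (φ(1),φ(4)) = (5,6) ∈ E(G2) ✓
  (1,5) → (φ(1),φ(5)) = (5,7) ∈ E(G2) ✓
  (1,6) → (φ(1),φ(6)) = (5,10) ∈ E(G2) ✓
  (1,8) → (φ(1),φ(8)) = (1,5) ∈ E(G2) ✓
  (1,10) → (φ(1),φ(10)) = (5,9) ∈ E(G2) ✓
  (2,3) → (φ(2),φ(3)) = (0,11) ∈ E(G2) ✓
  (2,5) → (φ(2),φ(5)) = (7,11) ∈ E(G2) ✓
  (2,6) → (φ(2),φ(6)) = (10,11) ∈ E(G2) ✓
  (2,8) → (φ(2),φ(8)) = (1,11) ∈ E(G2) ✓
  (2,11) → (φ(2),φ(11)) = (8,11) ∈ E(G2) ✓
  (3,4) → (φ(3),φ(4)) = (0,6) ∈ E(G2) ✓
  (3,5) → (φ(3),φ(5)) = (0,7) ∈ E(G2) ✓
  (3,6) → (φ(3),φ(6)) = (0,10) ∈ E(G2) ✓
  (3,8) → (φ(3),φ(8)) = (0,1) ∈ E(G2) ✓
  (3,10) → (φ(3),φ(10)) = (0,9) ∈ E(G2) ✓
  (4,5) → (φ(4),φ(5)) = (6,7) ∈ E(G2) ✓
  (4,6) → (φ(4),φ(6)) = (6,10) ∈ E(G2) ✓
  (4,7) → (φ(4),φ(7)) = (2,6) ∈ E(G2) ✓
  (4,10) → (φ(4),φ(10)) = (6,9) ∈ E(G2) ✓
  (5,6) → (φ(5),φ(6)) = (7,10) ∈ E(G2) ✓
  (5,7) → (φ(5),φ(7)) = (2,7) ∈ E(G2) ✓
  (5,9) → (φ(5),φ(9)) = (4,7) ∈ E(G2) ✓
  (5,11) → (φ(5),φ(11)) = (7,8) ∈ E(G2) ✓
  (6,8) → (φ(6),φ(8)) = (1,10) ∈ E(G2) ✓
  (6,9) → (φ(6),φ(9)) = (4,10) ∈ E(G2) ✓
  (6,11) → (φ(6),φ(11)) = (8,10) ∈ E(G2) ✓
  (7,9) → (φ(7),φ(9)) = (2,4) ∈ E(G2) ✓
  (7,10) → (φ(7),φ(10)) = (2,9) ∈ E(G2) ✓
  (7,11) → (φ(7),φ(11)) = (2,8) ∈ E(G2) ✓
  (8,9) → (φ(8),φ(9)) = (1,4) ∈ E(G2) ✓
  (8,10) → (φ(8),φ(10)) = (1,9) ∈ E(G2) ✓
  (9,10) → (φ(9),φ(10)) = (4,9) ∈ E(G2) ✓
  (10,11) → (φ(10),φ(11)) = (8,9) ∈ E(G2) ✓
All 41 edges of G1 map to edges of G2, and |E(G1)| = |E(G2)| = 41, so φ is a bijection on edges as well as vertices. Hence G1 ≅ G2.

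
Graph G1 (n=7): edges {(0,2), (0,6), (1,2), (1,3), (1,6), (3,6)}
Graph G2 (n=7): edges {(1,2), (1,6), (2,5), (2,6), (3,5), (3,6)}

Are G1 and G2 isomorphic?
Yes, isomorphic

The graphs are isomorphic.
One valid mapping φ: V(G1) → V(G2): 0→5, 1→6, 2→3, 3→1, 4→0, 5→4, 6→2

Verify φ preserves adjacency — for each edge of G1, its image is an edge of G2:
  (0,2) → (φ(0),φ(2)) = (3,5) ∈ E(G2) ✓
  (0,6) → (φ(0),φ(6)) = (2,5) ∈ E(G2) ✓
  (1,2) → (φ(1),φ(2)) = (3,6) ∈ E(G2) ✓
  (1,3) → (φ(1),φ(3)) = (1,6) ∈ E(G2) ✓
  (1,6) → (φ(1),φ(6)) = (2,6) ∈ E(G2) ✓
  (3,6) → (φ(3),φ(6)) = (1,2) ∈ E(G2) ✓
All 6 edges of G1 map to edges of G2, and |E(G1)| = |E(G2)| = 6, so φ is a bijection on edges as well as vertices. Hence G1 ≅ G2.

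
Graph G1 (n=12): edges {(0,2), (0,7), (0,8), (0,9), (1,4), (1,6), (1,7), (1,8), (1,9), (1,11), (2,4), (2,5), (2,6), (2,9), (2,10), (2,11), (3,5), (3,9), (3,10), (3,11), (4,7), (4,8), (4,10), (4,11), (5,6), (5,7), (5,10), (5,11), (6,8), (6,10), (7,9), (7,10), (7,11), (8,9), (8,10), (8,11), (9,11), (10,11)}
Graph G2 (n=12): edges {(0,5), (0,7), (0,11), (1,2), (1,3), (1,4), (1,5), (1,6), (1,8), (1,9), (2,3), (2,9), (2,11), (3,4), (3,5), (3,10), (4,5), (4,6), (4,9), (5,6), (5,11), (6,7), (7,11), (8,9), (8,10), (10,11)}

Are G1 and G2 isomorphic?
No, not isomorphic

The graphs are NOT isomorphic.

Counting triangles (3-cliques): G1 has 38, G2 has 13.
Triangle count is an isomorphism invariant, so differing triangle counts rule out isomorphism.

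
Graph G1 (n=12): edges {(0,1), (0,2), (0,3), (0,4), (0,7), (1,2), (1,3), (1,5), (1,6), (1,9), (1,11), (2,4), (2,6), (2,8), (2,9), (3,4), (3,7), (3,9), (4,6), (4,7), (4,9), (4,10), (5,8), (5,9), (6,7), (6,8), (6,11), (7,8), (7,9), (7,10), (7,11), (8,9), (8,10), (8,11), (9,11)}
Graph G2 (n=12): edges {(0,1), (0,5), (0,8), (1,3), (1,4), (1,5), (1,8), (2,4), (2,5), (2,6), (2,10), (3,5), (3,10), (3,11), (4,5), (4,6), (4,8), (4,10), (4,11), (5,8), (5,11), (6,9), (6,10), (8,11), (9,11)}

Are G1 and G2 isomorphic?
No, not isomorphic

The graphs are NOT isomorphic.

Connected components of G1: 1 component(s) with vertex sets [[0, 1, 2, 3, 4, 5, 6, 7, 8, 9, 10, 11]], sizes [12].
Connected components of G2: 2 component(s) with vertex sets [[7], [0, 1, 2, 3, 4, 5, 6, 8, 9, 10, 11]], sizes [1, 11].
The number of connected components (and the multiset of component sizes) is an isomorphism invariant — an isomorphism maps each component of G1 bijectively onto a component of G2. Since G1 has 1 component(s) and G2 has 2, they cannot be isomorphic.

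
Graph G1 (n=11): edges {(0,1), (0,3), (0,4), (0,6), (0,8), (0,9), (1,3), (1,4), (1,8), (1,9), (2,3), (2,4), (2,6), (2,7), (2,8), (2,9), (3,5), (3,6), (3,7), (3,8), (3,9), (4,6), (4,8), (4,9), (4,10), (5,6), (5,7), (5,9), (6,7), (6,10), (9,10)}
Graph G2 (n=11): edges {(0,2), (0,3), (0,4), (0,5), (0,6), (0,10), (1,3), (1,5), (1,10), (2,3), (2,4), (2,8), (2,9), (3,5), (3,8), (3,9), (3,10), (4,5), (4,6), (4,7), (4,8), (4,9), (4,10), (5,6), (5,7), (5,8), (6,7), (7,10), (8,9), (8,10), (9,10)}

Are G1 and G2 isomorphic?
Yes, isomorphic

The graphs are isomorphic.
One valid mapping φ: V(G1) → V(G2): 0→8, 1→9, 2→0, 3→4, 4→3, 5→7, 6→5, 7→6, 8→2, 9→10, 10→1

Verify φ preserves adjacency — for each edge of G1, its image is an edge of G2:
  (0,1) → (φ(0),φ(1)) = (8,9) ∈ E(G2) ✓
  (0,3) → (φ(0),φ(3)) = (4,8) ∈ E(G2) ✓
  (0,4) → (φ(0),φ(4)) = (3,8) ∈ E(G2) ✓
  (0,6) → (φ(0),φ(6)) = (5,8) ∈ E(G2) ✓
  (0,8) → (φ(0),φ(8)) = (2,8) ∈ E(G2) ✓
  (0,9) → (φ(0),φ(9)) = (8,10) ∈ E(G2) ✓
  (1,3) → (φ(1),φ(3)) = (4,9) ∈ E(G2) ✓
  (1,4) → (φ(1),φ(4)) = (3,9) ∈ E(G2) ✓
  (1,8) → (φ(1),φ(8)) = (2,9) ∈ E(G2) ✓
  (1,9) → (φ(1),φ(9)) = (9,10) ∈ E(G2) ✓
  (2,3) → (φ(2),φ(3)) = (0,4) ∈ E(G2) ✓
  (2,4) → (φ(2),φ(4)) = (0,3) ∈ E(G2) ✓
  (2,6) → (φ(2),φ(6)) = (0,5) ∈ E(G2) ✓
  (2,7) → (φ(2),φ(7)) = (0,6) ∈ E(G2) ✓
  (2,8) → (φ(2),φ(8)) = (0,2) ∈ E(G2) ✓
  (2,9) → (φ(2),φ(9)) = (0,10) ∈ E(G2) ✓
  (3,5) → (φ(3),φ(5)) = (4,7) ∈ E(G2) ✓
  (3,6) → (φ(3),φ(6)) = (4,5) ∈ E(G2) ✓
  (3,7) → (φ(3),φ(7)) = (4,6) ∈ E(G2) ✓
  (3,8) → (φ(3),φ(8)) = (2,4) ∈ E(G2) ✓
  (3,9) → (φ(3),φ(9)) = (4,10) ∈ E(G2) ✓
  (4,6) → (φ(4),φ(6)) = (3,5) ∈ E(G2) ✓
  (4,8) → (φ(4),φ(8)) = (2,3) ∈ E(G2) ✓
  (4,9) → (φ(4),φ(9)) = (3,10) ∈ E(G2) ✓
  (4,10) → (φ(4),φ(10)) = (1,3) ∈ E(G2) ✓
  (5,6) → (φ(5),φ(6)) = (5,7) ∈ E(G2) ✓
  (5,7) → (φ(5),φ(7)) = (6,7) ∈ E(G2) ✓
  (5,9) → (φ(5),φ(9)) = (7,10) ∈ E(G2) ✓
  (6,7) → (φ(6),φ(7)) = (5,6) ∈ E(G2) ✓
  (6,10) → (φ(6),φ(10)) = (1,5) ∈ E(G2) ✓
  (9,10) → (φ(9),φ(10)) = (1,10) ∈ E(G2) ✓
All 31 edges of G1 map to edges of G2, and |E(G1)| = |E(G2)| = 31, so φ is a bijection on edges as well as vertices. Hence G1 ≅ G2.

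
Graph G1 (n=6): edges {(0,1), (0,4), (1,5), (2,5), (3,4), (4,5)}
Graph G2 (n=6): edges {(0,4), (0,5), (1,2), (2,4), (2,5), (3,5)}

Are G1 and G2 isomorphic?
Yes, isomorphic

The graphs are isomorphic.
One valid mapping φ: V(G1) → V(G2): 0→4, 1→0, 2→3, 3→1, 4→2, 5→5

Verify φ preserves adjacency — for each edge of G1, its image is an edge of G2:
  (0,1) → (φ(0),φ(1)) = (0,4) ∈ E(G2) ✓
  (0,4) → (φ(0),φ(4)) = (2,4) ∈ E(G2) ✓
  (1,5) → (φ(1),φ(5)) = (0,5) ∈ E(G2) ✓
  (2,5) → (φ(2),φ(5)) = (3,5) ∈ E(G2) ✓
  (3,4) → (φ(3),φ(4)) = (1,2) ∈ E(G2) ✓
  (4,5) → (φ(4),φ(5)) = (2,5) ∈ E(G2) ✓
All 6 edges of G1 map to edges of G2, and |E(G1)| = |E(G2)| = 6, so φ is a bijection on edges as well as vertices. Hence G1 ≅ G2.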